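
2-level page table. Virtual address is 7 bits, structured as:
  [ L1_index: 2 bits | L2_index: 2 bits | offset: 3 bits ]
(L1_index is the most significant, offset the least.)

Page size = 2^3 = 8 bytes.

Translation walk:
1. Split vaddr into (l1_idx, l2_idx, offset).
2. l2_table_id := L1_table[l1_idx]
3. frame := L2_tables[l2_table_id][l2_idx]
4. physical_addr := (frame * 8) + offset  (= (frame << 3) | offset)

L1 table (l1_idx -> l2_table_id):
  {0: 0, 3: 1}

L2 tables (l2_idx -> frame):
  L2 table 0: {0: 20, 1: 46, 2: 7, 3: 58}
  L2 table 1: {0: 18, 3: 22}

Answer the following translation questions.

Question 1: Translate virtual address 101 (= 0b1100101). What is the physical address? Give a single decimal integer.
vaddr = 101 = 0b1100101
Split: l1_idx=3, l2_idx=0, offset=5
L1[3] = 1
L2[1][0] = 18
paddr = 18 * 8 + 5 = 149

Answer: 149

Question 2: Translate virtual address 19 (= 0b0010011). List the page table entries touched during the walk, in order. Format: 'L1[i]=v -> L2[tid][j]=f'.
Answer: L1[0]=0 -> L2[0][2]=7

Derivation:
vaddr = 19 = 0b0010011
Split: l1_idx=0, l2_idx=2, offset=3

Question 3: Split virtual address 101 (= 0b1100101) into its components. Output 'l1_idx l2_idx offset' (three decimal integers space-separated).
Answer: 3 0 5

Derivation:
vaddr = 101 = 0b1100101
  top 2 bits -> l1_idx = 3
  next 2 bits -> l2_idx = 0
  bottom 3 bits -> offset = 5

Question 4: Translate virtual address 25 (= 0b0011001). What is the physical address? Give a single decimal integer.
vaddr = 25 = 0b0011001
Split: l1_idx=0, l2_idx=3, offset=1
L1[0] = 0
L2[0][3] = 58
paddr = 58 * 8 + 1 = 465

Answer: 465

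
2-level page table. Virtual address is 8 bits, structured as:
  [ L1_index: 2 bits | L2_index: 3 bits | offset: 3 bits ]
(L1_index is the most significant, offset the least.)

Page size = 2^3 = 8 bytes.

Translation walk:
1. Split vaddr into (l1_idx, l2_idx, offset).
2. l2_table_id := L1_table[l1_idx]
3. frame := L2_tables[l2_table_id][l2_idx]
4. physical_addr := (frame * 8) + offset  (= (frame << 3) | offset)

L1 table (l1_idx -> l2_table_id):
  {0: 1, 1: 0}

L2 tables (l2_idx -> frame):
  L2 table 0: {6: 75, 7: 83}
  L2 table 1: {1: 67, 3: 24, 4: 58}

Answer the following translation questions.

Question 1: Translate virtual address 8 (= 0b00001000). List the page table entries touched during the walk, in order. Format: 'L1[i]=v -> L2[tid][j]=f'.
vaddr = 8 = 0b00001000
Split: l1_idx=0, l2_idx=1, offset=0

Answer: L1[0]=1 -> L2[1][1]=67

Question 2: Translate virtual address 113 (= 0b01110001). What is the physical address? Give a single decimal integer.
Answer: 601

Derivation:
vaddr = 113 = 0b01110001
Split: l1_idx=1, l2_idx=6, offset=1
L1[1] = 0
L2[0][6] = 75
paddr = 75 * 8 + 1 = 601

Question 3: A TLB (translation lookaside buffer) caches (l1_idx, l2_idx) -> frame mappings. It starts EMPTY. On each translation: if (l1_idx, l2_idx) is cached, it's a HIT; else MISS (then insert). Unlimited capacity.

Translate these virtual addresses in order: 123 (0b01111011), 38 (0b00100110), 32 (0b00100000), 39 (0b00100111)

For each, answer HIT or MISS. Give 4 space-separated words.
Answer: MISS MISS HIT HIT

Derivation:
vaddr=123: (1,7) not in TLB -> MISS, insert
vaddr=38: (0,4) not in TLB -> MISS, insert
vaddr=32: (0,4) in TLB -> HIT
vaddr=39: (0,4) in TLB -> HIT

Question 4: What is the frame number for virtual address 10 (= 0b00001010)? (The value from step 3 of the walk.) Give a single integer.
Answer: 67

Derivation:
vaddr = 10: l1_idx=0, l2_idx=1
L1[0] = 1; L2[1][1] = 67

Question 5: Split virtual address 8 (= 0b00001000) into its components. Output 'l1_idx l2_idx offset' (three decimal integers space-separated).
Answer: 0 1 0

Derivation:
vaddr = 8 = 0b00001000
  top 2 bits -> l1_idx = 0
  next 3 bits -> l2_idx = 1
  bottom 3 bits -> offset = 0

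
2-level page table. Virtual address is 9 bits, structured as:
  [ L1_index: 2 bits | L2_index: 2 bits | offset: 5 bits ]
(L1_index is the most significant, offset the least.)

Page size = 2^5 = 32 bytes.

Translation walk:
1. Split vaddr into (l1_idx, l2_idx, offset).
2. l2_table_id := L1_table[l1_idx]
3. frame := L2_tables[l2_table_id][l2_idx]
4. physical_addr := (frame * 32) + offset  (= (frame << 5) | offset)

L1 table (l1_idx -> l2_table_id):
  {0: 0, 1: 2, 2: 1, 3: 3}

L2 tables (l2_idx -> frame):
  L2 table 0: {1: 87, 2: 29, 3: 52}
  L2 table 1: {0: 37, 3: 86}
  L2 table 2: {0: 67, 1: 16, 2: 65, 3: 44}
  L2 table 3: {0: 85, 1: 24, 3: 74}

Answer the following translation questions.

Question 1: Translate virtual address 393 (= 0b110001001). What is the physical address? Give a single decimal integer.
Answer: 2729

Derivation:
vaddr = 393 = 0b110001001
Split: l1_idx=3, l2_idx=0, offset=9
L1[3] = 3
L2[3][0] = 85
paddr = 85 * 32 + 9 = 2729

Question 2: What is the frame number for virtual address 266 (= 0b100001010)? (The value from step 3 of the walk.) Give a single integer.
Answer: 37

Derivation:
vaddr = 266: l1_idx=2, l2_idx=0
L1[2] = 1; L2[1][0] = 37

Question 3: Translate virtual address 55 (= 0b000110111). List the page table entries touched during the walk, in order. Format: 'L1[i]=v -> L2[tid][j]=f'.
vaddr = 55 = 0b000110111
Split: l1_idx=0, l2_idx=1, offset=23

Answer: L1[0]=0 -> L2[0][1]=87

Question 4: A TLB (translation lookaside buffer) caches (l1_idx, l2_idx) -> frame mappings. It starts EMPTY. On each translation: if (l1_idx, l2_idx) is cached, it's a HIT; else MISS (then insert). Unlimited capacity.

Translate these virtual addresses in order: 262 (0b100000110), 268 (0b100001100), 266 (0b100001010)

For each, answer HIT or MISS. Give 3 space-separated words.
Answer: MISS HIT HIT

Derivation:
vaddr=262: (2,0) not in TLB -> MISS, insert
vaddr=268: (2,0) in TLB -> HIT
vaddr=266: (2,0) in TLB -> HIT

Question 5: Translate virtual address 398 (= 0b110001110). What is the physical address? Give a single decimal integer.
Answer: 2734

Derivation:
vaddr = 398 = 0b110001110
Split: l1_idx=3, l2_idx=0, offset=14
L1[3] = 3
L2[3][0] = 85
paddr = 85 * 32 + 14 = 2734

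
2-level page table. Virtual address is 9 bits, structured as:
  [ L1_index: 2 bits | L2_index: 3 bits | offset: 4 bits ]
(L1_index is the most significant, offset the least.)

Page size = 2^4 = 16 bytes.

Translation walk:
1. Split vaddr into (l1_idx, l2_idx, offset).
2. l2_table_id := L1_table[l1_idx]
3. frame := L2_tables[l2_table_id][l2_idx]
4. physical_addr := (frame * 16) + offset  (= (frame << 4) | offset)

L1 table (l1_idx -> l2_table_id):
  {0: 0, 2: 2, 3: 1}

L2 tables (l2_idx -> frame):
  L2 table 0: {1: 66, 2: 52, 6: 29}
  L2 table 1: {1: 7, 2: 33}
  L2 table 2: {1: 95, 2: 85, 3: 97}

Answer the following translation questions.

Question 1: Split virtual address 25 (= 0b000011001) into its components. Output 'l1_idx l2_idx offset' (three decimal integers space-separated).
Answer: 0 1 9

Derivation:
vaddr = 25 = 0b000011001
  top 2 bits -> l1_idx = 0
  next 3 bits -> l2_idx = 1
  bottom 4 bits -> offset = 9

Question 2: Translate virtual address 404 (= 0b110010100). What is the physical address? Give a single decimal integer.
Answer: 116

Derivation:
vaddr = 404 = 0b110010100
Split: l1_idx=3, l2_idx=1, offset=4
L1[3] = 1
L2[1][1] = 7
paddr = 7 * 16 + 4 = 116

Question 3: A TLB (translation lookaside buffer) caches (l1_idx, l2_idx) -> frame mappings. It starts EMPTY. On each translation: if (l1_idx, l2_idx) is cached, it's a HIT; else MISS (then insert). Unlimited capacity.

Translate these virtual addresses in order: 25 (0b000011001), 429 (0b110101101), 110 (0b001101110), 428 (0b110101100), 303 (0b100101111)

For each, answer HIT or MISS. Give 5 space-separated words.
vaddr=25: (0,1) not in TLB -> MISS, insert
vaddr=429: (3,2) not in TLB -> MISS, insert
vaddr=110: (0,6) not in TLB -> MISS, insert
vaddr=428: (3,2) in TLB -> HIT
vaddr=303: (2,2) not in TLB -> MISS, insert

Answer: MISS MISS MISS HIT MISS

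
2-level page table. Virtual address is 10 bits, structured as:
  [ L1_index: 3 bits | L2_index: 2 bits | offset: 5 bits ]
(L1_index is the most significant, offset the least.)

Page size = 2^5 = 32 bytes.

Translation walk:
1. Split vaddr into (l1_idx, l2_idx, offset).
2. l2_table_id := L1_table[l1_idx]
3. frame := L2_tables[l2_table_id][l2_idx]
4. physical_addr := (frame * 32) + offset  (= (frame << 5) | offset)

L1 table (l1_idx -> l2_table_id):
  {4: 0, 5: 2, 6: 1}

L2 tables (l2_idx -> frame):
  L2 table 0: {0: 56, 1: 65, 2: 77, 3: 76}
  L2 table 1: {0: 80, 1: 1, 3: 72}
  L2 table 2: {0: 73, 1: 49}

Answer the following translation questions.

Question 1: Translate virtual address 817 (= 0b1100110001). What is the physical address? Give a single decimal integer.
Answer: 49

Derivation:
vaddr = 817 = 0b1100110001
Split: l1_idx=6, l2_idx=1, offset=17
L1[6] = 1
L2[1][1] = 1
paddr = 1 * 32 + 17 = 49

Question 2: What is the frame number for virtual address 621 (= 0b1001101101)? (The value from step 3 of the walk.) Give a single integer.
vaddr = 621: l1_idx=4, l2_idx=3
L1[4] = 0; L2[0][3] = 76

Answer: 76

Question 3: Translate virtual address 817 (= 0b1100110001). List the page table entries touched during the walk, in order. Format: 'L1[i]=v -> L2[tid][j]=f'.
vaddr = 817 = 0b1100110001
Split: l1_idx=6, l2_idx=1, offset=17

Answer: L1[6]=1 -> L2[1][1]=1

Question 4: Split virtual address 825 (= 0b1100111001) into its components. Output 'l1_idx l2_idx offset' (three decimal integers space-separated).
vaddr = 825 = 0b1100111001
  top 3 bits -> l1_idx = 6
  next 2 bits -> l2_idx = 1
  bottom 5 bits -> offset = 25

Answer: 6 1 25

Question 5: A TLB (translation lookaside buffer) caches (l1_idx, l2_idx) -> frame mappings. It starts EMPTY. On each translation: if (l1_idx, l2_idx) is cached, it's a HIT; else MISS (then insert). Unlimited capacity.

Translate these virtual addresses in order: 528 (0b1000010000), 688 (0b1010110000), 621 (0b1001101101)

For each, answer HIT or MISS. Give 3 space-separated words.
vaddr=528: (4,0) not in TLB -> MISS, insert
vaddr=688: (5,1) not in TLB -> MISS, insert
vaddr=621: (4,3) not in TLB -> MISS, insert

Answer: MISS MISS MISS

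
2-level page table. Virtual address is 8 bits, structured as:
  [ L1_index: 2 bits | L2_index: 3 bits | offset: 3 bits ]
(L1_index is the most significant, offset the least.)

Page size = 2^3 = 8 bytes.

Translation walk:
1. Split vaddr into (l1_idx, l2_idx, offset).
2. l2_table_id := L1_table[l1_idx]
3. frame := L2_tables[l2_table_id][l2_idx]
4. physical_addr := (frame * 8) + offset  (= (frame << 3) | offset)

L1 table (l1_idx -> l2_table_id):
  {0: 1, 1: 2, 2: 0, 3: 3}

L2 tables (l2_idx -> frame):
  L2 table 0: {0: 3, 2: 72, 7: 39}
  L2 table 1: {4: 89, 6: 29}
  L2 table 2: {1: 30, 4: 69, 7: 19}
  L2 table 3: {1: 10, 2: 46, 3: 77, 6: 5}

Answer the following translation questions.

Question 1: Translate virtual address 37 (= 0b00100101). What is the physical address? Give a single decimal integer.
vaddr = 37 = 0b00100101
Split: l1_idx=0, l2_idx=4, offset=5
L1[0] = 1
L2[1][4] = 89
paddr = 89 * 8 + 5 = 717

Answer: 717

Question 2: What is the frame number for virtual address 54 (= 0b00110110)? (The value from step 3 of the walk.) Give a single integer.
Answer: 29

Derivation:
vaddr = 54: l1_idx=0, l2_idx=6
L1[0] = 1; L2[1][6] = 29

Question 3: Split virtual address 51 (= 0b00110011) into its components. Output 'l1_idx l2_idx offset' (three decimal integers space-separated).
Answer: 0 6 3

Derivation:
vaddr = 51 = 0b00110011
  top 2 bits -> l1_idx = 0
  next 3 bits -> l2_idx = 6
  bottom 3 bits -> offset = 3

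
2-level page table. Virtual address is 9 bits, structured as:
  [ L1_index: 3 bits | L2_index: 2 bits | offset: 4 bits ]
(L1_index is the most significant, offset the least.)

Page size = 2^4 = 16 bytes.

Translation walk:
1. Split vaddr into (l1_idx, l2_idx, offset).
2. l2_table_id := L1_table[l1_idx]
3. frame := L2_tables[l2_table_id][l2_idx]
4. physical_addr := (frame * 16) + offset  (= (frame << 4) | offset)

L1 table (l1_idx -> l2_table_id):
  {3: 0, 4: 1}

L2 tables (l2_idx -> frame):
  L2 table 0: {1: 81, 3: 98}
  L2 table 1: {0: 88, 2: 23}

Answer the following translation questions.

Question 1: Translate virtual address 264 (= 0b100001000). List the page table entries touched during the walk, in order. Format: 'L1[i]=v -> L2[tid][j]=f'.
Answer: L1[4]=1 -> L2[1][0]=88

Derivation:
vaddr = 264 = 0b100001000
Split: l1_idx=4, l2_idx=0, offset=8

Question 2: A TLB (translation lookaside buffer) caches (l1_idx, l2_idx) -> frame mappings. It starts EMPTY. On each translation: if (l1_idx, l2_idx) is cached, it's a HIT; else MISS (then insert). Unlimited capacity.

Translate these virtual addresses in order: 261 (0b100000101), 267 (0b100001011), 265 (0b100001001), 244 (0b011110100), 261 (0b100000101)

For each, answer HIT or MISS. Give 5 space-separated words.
vaddr=261: (4,0) not in TLB -> MISS, insert
vaddr=267: (4,0) in TLB -> HIT
vaddr=265: (4,0) in TLB -> HIT
vaddr=244: (3,3) not in TLB -> MISS, insert
vaddr=261: (4,0) in TLB -> HIT

Answer: MISS HIT HIT MISS HIT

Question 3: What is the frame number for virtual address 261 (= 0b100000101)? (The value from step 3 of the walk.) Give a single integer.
vaddr = 261: l1_idx=4, l2_idx=0
L1[4] = 1; L2[1][0] = 88

Answer: 88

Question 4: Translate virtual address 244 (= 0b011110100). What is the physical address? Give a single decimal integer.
Answer: 1572

Derivation:
vaddr = 244 = 0b011110100
Split: l1_idx=3, l2_idx=3, offset=4
L1[3] = 0
L2[0][3] = 98
paddr = 98 * 16 + 4 = 1572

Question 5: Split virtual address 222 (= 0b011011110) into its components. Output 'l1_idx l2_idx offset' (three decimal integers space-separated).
Answer: 3 1 14

Derivation:
vaddr = 222 = 0b011011110
  top 3 bits -> l1_idx = 3
  next 2 bits -> l2_idx = 1
  bottom 4 bits -> offset = 14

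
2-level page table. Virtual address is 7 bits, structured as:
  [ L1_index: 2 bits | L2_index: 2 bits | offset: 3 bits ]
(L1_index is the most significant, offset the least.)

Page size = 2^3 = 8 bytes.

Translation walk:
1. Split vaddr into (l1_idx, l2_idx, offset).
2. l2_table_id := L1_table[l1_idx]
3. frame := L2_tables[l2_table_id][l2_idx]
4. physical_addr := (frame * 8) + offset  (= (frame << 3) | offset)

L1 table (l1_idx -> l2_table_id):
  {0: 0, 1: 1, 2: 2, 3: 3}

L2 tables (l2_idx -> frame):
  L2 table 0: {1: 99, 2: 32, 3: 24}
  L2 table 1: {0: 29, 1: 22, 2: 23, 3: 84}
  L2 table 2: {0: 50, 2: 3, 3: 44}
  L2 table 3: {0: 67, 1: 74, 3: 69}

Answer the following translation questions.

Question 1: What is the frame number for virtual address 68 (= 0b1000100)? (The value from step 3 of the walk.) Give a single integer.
vaddr = 68: l1_idx=2, l2_idx=0
L1[2] = 2; L2[2][0] = 50

Answer: 50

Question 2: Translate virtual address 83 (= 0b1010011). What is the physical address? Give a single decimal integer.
vaddr = 83 = 0b1010011
Split: l1_idx=2, l2_idx=2, offset=3
L1[2] = 2
L2[2][2] = 3
paddr = 3 * 8 + 3 = 27

Answer: 27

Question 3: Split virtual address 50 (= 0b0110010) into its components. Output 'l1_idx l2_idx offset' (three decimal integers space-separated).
Answer: 1 2 2

Derivation:
vaddr = 50 = 0b0110010
  top 2 bits -> l1_idx = 1
  next 2 bits -> l2_idx = 2
  bottom 3 bits -> offset = 2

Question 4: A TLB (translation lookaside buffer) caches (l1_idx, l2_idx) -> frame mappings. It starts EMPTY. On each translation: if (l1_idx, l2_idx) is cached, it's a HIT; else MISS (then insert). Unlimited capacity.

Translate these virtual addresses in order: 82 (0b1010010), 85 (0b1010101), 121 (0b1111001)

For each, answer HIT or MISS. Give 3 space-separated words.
Answer: MISS HIT MISS

Derivation:
vaddr=82: (2,2) not in TLB -> MISS, insert
vaddr=85: (2,2) in TLB -> HIT
vaddr=121: (3,3) not in TLB -> MISS, insert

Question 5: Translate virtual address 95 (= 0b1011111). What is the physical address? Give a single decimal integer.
vaddr = 95 = 0b1011111
Split: l1_idx=2, l2_idx=3, offset=7
L1[2] = 2
L2[2][3] = 44
paddr = 44 * 8 + 7 = 359

Answer: 359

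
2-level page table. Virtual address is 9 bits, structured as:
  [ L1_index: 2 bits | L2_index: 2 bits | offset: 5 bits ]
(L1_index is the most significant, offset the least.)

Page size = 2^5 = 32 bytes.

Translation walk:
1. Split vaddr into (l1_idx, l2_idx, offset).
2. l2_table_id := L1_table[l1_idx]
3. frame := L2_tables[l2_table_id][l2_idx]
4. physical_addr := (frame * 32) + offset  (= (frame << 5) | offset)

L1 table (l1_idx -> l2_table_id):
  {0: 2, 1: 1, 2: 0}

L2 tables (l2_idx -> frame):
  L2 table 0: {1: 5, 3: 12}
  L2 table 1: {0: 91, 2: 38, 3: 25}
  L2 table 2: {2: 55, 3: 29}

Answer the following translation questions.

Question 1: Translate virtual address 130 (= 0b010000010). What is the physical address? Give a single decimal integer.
vaddr = 130 = 0b010000010
Split: l1_idx=1, l2_idx=0, offset=2
L1[1] = 1
L2[1][0] = 91
paddr = 91 * 32 + 2 = 2914

Answer: 2914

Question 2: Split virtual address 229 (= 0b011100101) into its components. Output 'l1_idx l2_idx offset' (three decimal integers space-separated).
vaddr = 229 = 0b011100101
  top 2 bits -> l1_idx = 1
  next 2 bits -> l2_idx = 3
  bottom 5 bits -> offset = 5

Answer: 1 3 5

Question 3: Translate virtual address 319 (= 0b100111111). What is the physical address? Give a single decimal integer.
Answer: 191

Derivation:
vaddr = 319 = 0b100111111
Split: l1_idx=2, l2_idx=1, offset=31
L1[2] = 0
L2[0][1] = 5
paddr = 5 * 32 + 31 = 191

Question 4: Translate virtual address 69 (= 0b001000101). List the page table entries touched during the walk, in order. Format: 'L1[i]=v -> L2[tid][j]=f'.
vaddr = 69 = 0b001000101
Split: l1_idx=0, l2_idx=2, offset=5

Answer: L1[0]=2 -> L2[2][2]=55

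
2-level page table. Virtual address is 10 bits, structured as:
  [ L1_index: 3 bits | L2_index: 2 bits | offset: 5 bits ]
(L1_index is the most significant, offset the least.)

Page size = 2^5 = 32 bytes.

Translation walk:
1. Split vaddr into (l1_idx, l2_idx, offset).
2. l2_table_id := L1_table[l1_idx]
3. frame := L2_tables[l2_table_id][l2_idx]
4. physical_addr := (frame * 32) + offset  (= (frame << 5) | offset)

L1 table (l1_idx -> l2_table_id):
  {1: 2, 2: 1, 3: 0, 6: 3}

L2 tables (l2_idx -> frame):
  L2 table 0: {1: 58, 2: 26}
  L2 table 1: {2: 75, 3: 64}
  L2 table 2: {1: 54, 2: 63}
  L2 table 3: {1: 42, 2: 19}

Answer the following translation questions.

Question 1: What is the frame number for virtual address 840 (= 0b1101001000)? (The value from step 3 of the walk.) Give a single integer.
Answer: 19

Derivation:
vaddr = 840: l1_idx=6, l2_idx=2
L1[6] = 3; L2[3][2] = 19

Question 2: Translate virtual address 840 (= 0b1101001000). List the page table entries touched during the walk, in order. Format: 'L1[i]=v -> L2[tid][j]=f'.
Answer: L1[6]=3 -> L2[3][2]=19

Derivation:
vaddr = 840 = 0b1101001000
Split: l1_idx=6, l2_idx=2, offset=8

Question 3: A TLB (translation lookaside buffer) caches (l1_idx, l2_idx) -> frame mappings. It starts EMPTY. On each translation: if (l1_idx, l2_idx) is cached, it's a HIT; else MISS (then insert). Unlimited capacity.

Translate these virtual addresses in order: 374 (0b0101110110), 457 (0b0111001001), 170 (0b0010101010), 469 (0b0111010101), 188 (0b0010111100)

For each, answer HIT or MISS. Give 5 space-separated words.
Answer: MISS MISS MISS HIT HIT

Derivation:
vaddr=374: (2,3) not in TLB -> MISS, insert
vaddr=457: (3,2) not in TLB -> MISS, insert
vaddr=170: (1,1) not in TLB -> MISS, insert
vaddr=469: (3,2) in TLB -> HIT
vaddr=188: (1,1) in TLB -> HIT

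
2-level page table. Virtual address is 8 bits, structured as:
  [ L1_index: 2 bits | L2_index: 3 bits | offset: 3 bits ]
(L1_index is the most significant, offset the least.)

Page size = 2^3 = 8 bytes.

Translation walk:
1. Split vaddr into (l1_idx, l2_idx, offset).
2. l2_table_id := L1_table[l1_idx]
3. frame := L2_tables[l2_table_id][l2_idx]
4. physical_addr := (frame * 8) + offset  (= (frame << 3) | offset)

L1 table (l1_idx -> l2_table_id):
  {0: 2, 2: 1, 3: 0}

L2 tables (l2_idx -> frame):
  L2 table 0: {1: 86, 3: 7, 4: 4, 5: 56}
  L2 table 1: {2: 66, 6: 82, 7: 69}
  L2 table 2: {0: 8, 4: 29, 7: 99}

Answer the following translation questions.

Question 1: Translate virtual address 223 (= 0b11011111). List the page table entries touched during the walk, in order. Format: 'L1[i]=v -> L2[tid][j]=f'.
vaddr = 223 = 0b11011111
Split: l1_idx=3, l2_idx=3, offset=7

Answer: L1[3]=0 -> L2[0][3]=7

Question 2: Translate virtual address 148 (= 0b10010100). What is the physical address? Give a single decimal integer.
Answer: 532

Derivation:
vaddr = 148 = 0b10010100
Split: l1_idx=2, l2_idx=2, offset=4
L1[2] = 1
L2[1][2] = 66
paddr = 66 * 8 + 4 = 532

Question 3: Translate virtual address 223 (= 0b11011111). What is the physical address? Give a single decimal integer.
vaddr = 223 = 0b11011111
Split: l1_idx=3, l2_idx=3, offset=7
L1[3] = 0
L2[0][3] = 7
paddr = 7 * 8 + 7 = 63

Answer: 63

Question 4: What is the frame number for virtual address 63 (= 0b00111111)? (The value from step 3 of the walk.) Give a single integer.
vaddr = 63: l1_idx=0, l2_idx=7
L1[0] = 2; L2[2][7] = 99

Answer: 99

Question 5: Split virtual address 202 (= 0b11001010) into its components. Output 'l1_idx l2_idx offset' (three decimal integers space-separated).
Answer: 3 1 2

Derivation:
vaddr = 202 = 0b11001010
  top 2 bits -> l1_idx = 3
  next 3 bits -> l2_idx = 1
  bottom 3 bits -> offset = 2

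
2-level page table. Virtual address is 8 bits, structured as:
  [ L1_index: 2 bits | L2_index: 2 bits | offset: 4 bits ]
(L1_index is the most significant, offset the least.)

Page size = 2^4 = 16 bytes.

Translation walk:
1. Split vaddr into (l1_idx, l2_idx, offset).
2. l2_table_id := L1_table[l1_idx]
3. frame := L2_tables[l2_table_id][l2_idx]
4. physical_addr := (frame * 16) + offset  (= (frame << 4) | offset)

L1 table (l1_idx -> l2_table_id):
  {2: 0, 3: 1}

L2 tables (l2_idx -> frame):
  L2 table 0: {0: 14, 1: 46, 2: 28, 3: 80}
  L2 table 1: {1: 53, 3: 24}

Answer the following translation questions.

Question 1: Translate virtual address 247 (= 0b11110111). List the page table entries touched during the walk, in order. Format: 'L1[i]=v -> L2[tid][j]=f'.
Answer: L1[3]=1 -> L2[1][3]=24

Derivation:
vaddr = 247 = 0b11110111
Split: l1_idx=3, l2_idx=3, offset=7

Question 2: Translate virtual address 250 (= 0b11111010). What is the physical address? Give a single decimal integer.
vaddr = 250 = 0b11111010
Split: l1_idx=3, l2_idx=3, offset=10
L1[3] = 1
L2[1][3] = 24
paddr = 24 * 16 + 10 = 394

Answer: 394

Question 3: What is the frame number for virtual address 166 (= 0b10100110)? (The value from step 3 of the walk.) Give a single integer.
Answer: 28

Derivation:
vaddr = 166: l1_idx=2, l2_idx=2
L1[2] = 0; L2[0][2] = 28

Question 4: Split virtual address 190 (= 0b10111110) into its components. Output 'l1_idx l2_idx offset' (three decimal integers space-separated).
Answer: 2 3 14

Derivation:
vaddr = 190 = 0b10111110
  top 2 bits -> l1_idx = 2
  next 2 bits -> l2_idx = 3
  bottom 4 bits -> offset = 14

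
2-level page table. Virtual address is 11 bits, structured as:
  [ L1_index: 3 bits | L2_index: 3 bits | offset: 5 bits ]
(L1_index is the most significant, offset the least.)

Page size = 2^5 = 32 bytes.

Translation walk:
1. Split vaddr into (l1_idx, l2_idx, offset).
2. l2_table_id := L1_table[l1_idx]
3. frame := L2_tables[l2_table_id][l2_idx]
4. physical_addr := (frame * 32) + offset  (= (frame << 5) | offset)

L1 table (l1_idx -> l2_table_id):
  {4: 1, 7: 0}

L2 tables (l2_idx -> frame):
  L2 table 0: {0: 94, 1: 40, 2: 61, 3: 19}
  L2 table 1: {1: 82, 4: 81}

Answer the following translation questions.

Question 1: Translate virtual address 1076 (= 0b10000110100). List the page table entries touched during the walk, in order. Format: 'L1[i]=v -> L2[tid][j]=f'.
vaddr = 1076 = 0b10000110100
Split: l1_idx=4, l2_idx=1, offset=20

Answer: L1[4]=1 -> L2[1][1]=82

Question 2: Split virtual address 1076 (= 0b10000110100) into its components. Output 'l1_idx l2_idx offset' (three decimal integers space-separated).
vaddr = 1076 = 0b10000110100
  top 3 bits -> l1_idx = 4
  next 3 bits -> l2_idx = 1
  bottom 5 bits -> offset = 20

Answer: 4 1 20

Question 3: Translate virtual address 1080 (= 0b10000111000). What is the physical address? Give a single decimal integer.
Answer: 2648

Derivation:
vaddr = 1080 = 0b10000111000
Split: l1_idx=4, l2_idx=1, offset=24
L1[4] = 1
L2[1][1] = 82
paddr = 82 * 32 + 24 = 2648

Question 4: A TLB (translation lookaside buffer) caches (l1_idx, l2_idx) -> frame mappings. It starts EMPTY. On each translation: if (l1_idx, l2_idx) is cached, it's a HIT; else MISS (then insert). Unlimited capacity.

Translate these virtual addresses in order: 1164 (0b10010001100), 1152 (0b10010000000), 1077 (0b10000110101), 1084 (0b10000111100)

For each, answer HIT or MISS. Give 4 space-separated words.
vaddr=1164: (4,4) not in TLB -> MISS, insert
vaddr=1152: (4,4) in TLB -> HIT
vaddr=1077: (4,1) not in TLB -> MISS, insert
vaddr=1084: (4,1) in TLB -> HIT

Answer: MISS HIT MISS HIT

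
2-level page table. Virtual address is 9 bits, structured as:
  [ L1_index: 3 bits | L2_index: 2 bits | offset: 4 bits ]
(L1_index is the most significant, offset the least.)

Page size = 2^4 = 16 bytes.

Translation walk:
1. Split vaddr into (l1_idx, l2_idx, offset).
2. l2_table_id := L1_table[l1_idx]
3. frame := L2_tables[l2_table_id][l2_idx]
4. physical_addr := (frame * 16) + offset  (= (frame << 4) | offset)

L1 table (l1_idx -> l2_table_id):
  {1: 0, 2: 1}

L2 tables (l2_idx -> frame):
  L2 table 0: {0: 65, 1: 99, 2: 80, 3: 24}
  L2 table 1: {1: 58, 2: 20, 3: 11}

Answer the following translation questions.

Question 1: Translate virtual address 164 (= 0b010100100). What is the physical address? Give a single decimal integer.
Answer: 324

Derivation:
vaddr = 164 = 0b010100100
Split: l1_idx=2, l2_idx=2, offset=4
L1[2] = 1
L2[1][2] = 20
paddr = 20 * 16 + 4 = 324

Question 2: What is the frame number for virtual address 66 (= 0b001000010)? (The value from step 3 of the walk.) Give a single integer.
vaddr = 66: l1_idx=1, l2_idx=0
L1[1] = 0; L2[0][0] = 65

Answer: 65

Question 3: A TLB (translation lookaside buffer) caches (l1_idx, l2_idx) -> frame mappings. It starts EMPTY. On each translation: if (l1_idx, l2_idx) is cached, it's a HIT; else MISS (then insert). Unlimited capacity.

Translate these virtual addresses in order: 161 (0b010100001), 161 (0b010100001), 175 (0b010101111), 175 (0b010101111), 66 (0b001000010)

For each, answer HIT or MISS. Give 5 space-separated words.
vaddr=161: (2,2) not in TLB -> MISS, insert
vaddr=161: (2,2) in TLB -> HIT
vaddr=175: (2,2) in TLB -> HIT
vaddr=175: (2,2) in TLB -> HIT
vaddr=66: (1,0) not in TLB -> MISS, insert

Answer: MISS HIT HIT HIT MISS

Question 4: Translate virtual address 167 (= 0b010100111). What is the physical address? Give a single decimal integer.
Answer: 327

Derivation:
vaddr = 167 = 0b010100111
Split: l1_idx=2, l2_idx=2, offset=7
L1[2] = 1
L2[1][2] = 20
paddr = 20 * 16 + 7 = 327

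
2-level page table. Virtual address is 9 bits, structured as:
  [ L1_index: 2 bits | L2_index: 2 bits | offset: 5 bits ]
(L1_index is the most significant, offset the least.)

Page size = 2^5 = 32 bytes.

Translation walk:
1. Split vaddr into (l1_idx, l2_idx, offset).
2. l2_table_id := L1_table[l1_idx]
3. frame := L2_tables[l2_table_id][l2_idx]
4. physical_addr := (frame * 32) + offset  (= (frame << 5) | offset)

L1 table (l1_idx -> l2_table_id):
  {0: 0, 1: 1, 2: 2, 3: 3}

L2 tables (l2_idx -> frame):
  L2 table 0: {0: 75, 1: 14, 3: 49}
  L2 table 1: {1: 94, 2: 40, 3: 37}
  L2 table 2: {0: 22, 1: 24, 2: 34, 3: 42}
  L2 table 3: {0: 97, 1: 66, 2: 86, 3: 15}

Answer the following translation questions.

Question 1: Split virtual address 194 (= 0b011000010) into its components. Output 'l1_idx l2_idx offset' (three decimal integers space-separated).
vaddr = 194 = 0b011000010
  top 2 bits -> l1_idx = 1
  next 2 bits -> l2_idx = 2
  bottom 5 bits -> offset = 2

Answer: 1 2 2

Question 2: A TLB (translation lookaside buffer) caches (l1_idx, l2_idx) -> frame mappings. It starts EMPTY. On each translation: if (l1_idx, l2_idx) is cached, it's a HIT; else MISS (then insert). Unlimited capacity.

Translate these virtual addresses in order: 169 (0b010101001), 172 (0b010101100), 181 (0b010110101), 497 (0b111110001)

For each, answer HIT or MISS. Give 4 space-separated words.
Answer: MISS HIT HIT MISS

Derivation:
vaddr=169: (1,1) not in TLB -> MISS, insert
vaddr=172: (1,1) in TLB -> HIT
vaddr=181: (1,1) in TLB -> HIT
vaddr=497: (3,3) not in TLB -> MISS, insert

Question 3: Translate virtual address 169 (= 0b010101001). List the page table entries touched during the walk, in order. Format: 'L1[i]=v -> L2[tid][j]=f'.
Answer: L1[1]=1 -> L2[1][1]=94

Derivation:
vaddr = 169 = 0b010101001
Split: l1_idx=1, l2_idx=1, offset=9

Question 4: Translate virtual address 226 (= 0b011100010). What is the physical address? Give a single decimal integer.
Answer: 1186

Derivation:
vaddr = 226 = 0b011100010
Split: l1_idx=1, l2_idx=3, offset=2
L1[1] = 1
L2[1][3] = 37
paddr = 37 * 32 + 2 = 1186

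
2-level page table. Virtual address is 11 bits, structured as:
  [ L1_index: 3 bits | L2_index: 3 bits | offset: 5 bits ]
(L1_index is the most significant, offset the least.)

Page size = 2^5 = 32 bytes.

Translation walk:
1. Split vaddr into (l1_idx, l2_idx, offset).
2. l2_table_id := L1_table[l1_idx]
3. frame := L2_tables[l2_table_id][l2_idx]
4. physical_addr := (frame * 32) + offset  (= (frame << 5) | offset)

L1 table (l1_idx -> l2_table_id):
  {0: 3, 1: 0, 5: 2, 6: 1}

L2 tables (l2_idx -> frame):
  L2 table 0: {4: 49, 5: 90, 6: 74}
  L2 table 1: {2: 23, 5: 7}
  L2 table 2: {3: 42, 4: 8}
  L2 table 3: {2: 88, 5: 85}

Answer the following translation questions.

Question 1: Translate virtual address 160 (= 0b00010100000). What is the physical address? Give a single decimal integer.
vaddr = 160 = 0b00010100000
Split: l1_idx=0, l2_idx=5, offset=0
L1[0] = 3
L2[3][5] = 85
paddr = 85 * 32 + 0 = 2720

Answer: 2720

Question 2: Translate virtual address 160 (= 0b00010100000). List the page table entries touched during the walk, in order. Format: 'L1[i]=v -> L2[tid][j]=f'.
Answer: L1[0]=3 -> L2[3][5]=85

Derivation:
vaddr = 160 = 0b00010100000
Split: l1_idx=0, l2_idx=5, offset=0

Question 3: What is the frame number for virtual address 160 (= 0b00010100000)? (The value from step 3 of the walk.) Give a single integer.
Answer: 85

Derivation:
vaddr = 160: l1_idx=0, l2_idx=5
L1[0] = 3; L2[3][5] = 85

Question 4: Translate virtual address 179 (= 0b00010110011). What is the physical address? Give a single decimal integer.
Answer: 2739

Derivation:
vaddr = 179 = 0b00010110011
Split: l1_idx=0, l2_idx=5, offset=19
L1[0] = 3
L2[3][5] = 85
paddr = 85 * 32 + 19 = 2739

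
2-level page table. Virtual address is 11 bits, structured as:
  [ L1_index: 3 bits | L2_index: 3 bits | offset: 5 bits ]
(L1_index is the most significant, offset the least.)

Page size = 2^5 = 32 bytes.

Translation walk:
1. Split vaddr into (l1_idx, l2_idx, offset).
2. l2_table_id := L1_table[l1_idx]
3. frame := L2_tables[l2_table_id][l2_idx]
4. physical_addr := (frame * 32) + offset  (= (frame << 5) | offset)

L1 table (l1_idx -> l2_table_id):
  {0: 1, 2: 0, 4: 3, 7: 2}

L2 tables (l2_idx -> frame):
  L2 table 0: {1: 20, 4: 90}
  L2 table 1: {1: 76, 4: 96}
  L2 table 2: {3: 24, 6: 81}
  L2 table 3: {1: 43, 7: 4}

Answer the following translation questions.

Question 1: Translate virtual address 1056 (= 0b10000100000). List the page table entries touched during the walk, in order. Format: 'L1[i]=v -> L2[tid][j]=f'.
Answer: L1[4]=3 -> L2[3][1]=43

Derivation:
vaddr = 1056 = 0b10000100000
Split: l1_idx=4, l2_idx=1, offset=0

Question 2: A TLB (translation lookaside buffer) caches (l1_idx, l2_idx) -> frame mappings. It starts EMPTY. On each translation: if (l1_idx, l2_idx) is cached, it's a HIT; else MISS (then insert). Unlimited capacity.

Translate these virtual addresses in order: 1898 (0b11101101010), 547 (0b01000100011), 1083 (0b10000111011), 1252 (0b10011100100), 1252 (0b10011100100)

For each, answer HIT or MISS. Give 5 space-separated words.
vaddr=1898: (7,3) not in TLB -> MISS, insert
vaddr=547: (2,1) not in TLB -> MISS, insert
vaddr=1083: (4,1) not in TLB -> MISS, insert
vaddr=1252: (4,7) not in TLB -> MISS, insert
vaddr=1252: (4,7) in TLB -> HIT

Answer: MISS MISS MISS MISS HIT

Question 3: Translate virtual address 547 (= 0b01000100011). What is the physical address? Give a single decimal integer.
Answer: 643

Derivation:
vaddr = 547 = 0b01000100011
Split: l1_idx=2, l2_idx=1, offset=3
L1[2] = 0
L2[0][1] = 20
paddr = 20 * 32 + 3 = 643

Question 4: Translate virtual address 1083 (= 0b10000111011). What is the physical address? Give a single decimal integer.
vaddr = 1083 = 0b10000111011
Split: l1_idx=4, l2_idx=1, offset=27
L1[4] = 3
L2[3][1] = 43
paddr = 43 * 32 + 27 = 1403

Answer: 1403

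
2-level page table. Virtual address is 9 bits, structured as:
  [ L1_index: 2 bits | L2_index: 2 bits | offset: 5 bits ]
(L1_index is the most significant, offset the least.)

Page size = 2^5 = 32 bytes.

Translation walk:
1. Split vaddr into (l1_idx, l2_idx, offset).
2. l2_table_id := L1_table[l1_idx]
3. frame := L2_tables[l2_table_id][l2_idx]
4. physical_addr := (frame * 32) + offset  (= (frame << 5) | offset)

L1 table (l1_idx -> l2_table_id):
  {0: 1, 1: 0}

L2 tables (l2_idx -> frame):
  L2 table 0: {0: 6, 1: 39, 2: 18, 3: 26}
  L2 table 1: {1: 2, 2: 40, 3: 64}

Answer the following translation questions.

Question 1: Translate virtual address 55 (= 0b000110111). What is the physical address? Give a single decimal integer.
Answer: 87

Derivation:
vaddr = 55 = 0b000110111
Split: l1_idx=0, l2_idx=1, offset=23
L1[0] = 1
L2[1][1] = 2
paddr = 2 * 32 + 23 = 87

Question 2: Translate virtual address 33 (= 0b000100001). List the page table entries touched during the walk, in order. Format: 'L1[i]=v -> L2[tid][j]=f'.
vaddr = 33 = 0b000100001
Split: l1_idx=0, l2_idx=1, offset=1

Answer: L1[0]=1 -> L2[1][1]=2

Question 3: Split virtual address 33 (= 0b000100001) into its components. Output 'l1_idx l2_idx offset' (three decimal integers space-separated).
Answer: 0 1 1

Derivation:
vaddr = 33 = 0b000100001
  top 2 bits -> l1_idx = 0
  next 2 bits -> l2_idx = 1
  bottom 5 bits -> offset = 1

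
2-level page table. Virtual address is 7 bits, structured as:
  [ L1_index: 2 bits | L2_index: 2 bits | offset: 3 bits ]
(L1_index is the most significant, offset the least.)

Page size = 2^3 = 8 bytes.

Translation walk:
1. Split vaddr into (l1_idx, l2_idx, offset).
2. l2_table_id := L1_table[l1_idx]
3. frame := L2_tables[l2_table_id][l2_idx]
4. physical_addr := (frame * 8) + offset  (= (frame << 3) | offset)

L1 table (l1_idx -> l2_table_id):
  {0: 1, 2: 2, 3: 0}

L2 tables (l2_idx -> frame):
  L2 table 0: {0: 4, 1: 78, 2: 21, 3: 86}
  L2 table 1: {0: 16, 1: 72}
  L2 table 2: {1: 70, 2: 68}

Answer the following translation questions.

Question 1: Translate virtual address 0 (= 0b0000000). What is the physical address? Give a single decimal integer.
vaddr = 0 = 0b0000000
Split: l1_idx=0, l2_idx=0, offset=0
L1[0] = 1
L2[1][0] = 16
paddr = 16 * 8 + 0 = 128

Answer: 128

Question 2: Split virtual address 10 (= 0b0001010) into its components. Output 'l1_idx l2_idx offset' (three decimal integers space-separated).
vaddr = 10 = 0b0001010
  top 2 bits -> l1_idx = 0
  next 2 bits -> l2_idx = 1
  bottom 3 bits -> offset = 2

Answer: 0 1 2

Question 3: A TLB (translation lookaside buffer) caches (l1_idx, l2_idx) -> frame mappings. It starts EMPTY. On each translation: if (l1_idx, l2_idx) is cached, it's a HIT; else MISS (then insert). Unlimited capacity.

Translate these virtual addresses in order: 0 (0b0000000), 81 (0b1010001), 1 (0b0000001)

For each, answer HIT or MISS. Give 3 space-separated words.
vaddr=0: (0,0) not in TLB -> MISS, insert
vaddr=81: (2,2) not in TLB -> MISS, insert
vaddr=1: (0,0) in TLB -> HIT

Answer: MISS MISS HIT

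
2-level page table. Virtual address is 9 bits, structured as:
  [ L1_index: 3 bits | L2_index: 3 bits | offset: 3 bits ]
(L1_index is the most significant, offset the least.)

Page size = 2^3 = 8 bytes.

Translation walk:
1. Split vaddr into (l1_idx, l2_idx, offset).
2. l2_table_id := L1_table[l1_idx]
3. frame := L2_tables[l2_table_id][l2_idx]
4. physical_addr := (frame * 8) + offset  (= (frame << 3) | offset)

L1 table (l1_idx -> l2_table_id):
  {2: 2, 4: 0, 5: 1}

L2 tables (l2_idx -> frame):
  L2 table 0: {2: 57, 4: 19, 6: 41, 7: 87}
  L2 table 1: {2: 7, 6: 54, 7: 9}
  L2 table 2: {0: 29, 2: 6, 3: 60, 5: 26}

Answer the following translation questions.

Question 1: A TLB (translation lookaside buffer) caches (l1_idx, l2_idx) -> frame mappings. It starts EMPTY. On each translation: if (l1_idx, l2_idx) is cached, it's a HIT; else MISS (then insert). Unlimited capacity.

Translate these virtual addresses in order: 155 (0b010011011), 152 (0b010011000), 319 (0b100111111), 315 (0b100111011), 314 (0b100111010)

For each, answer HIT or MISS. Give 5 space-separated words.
vaddr=155: (2,3) not in TLB -> MISS, insert
vaddr=152: (2,3) in TLB -> HIT
vaddr=319: (4,7) not in TLB -> MISS, insert
vaddr=315: (4,7) in TLB -> HIT
vaddr=314: (4,7) in TLB -> HIT

Answer: MISS HIT MISS HIT HIT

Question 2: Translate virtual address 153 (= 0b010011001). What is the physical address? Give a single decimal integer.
Answer: 481

Derivation:
vaddr = 153 = 0b010011001
Split: l1_idx=2, l2_idx=3, offset=1
L1[2] = 2
L2[2][3] = 60
paddr = 60 * 8 + 1 = 481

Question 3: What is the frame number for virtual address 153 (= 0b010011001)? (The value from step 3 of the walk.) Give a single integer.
Answer: 60

Derivation:
vaddr = 153: l1_idx=2, l2_idx=3
L1[2] = 2; L2[2][3] = 60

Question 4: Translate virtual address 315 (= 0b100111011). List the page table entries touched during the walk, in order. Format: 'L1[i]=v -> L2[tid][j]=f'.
vaddr = 315 = 0b100111011
Split: l1_idx=4, l2_idx=7, offset=3

Answer: L1[4]=0 -> L2[0][7]=87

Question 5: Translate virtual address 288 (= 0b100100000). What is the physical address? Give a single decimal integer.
Answer: 152

Derivation:
vaddr = 288 = 0b100100000
Split: l1_idx=4, l2_idx=4, offset=0
L1[4] = 0
L2[0][4] = 19
paddr = 19 * 8 + 0 = 152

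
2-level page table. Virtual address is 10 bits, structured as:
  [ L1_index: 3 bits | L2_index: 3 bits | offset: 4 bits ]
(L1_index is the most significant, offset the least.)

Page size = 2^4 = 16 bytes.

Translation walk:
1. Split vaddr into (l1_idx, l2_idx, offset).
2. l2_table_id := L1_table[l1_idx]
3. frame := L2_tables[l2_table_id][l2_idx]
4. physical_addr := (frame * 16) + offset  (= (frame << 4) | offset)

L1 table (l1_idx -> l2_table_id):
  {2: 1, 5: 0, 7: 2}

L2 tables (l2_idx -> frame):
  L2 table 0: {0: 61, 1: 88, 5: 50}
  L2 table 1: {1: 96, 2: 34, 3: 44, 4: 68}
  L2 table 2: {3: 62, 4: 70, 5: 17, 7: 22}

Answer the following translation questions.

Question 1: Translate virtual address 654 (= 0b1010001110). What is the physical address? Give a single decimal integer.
Answer: 990

Derivation:
vaddr = 654 = 0b1010001110
Split: l1_idx=5, l2_idx=0, offset=14
L1[5] = 0
L2[0][0] = 61
paddr = 61 * 16 + 14 = 990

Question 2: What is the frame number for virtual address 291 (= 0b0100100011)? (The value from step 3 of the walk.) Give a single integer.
Answer: 34

Derivation:
vaddr = 291: l1_idx=2, l2_idx=2
L1[2] = 1; L2[1][2] = 34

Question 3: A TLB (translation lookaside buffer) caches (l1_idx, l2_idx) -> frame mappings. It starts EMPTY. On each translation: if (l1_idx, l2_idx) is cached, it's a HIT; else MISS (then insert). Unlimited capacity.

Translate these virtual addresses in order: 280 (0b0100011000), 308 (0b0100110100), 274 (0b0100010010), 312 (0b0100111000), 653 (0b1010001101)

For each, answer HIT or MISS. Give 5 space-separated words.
Answer: MISS MISS HIT HIT MISS

Derivation:
vaddr=280: (2,1) not in TLB -> MISS, insert
vaddr=308: (2,3) not in TLB -> MISS, insert
vaddr=274: (2,1) in TLB -> HIT
vaddr=312: (2,3) in TLB -> HIT
vaddr=653: (5,0) not in TLB -> MISS, insert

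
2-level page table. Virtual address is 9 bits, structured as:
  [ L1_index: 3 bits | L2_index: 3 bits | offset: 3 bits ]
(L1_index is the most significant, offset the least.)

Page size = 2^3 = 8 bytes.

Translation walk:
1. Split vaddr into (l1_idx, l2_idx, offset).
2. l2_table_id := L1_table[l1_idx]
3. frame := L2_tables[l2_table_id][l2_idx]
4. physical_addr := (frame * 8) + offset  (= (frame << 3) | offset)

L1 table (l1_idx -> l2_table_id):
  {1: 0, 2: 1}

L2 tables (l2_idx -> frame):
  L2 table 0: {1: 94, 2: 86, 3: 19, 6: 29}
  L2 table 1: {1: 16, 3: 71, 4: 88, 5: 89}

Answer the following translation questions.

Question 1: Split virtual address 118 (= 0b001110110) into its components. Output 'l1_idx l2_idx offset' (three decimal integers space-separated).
vaddr = 118 = 0b001110110
  top 3 bits -> l1_idx = 1
  next 3 bits -> l2_idx = 6
  bottom 3 bits -> offset = 6

Answer: 1 6 6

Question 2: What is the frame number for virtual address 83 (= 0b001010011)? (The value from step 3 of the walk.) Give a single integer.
vaddr = 83: l1_idx=1, l2_idx=2
L1[1] = 0; L2[0][2] = 86

Answer: 86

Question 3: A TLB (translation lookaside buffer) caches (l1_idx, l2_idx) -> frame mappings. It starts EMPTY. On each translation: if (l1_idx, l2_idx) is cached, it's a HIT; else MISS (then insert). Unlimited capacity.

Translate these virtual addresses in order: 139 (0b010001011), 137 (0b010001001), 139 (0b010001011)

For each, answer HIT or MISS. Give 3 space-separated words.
Answer: MISS HIT HIT

Derivation:
vaddr=139: (2,1) not in TLB -> MISS, insert
vaddr=137: (2,1) in TLB -> HIT
vaddr=139: (2,1) in TLB -> HIT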